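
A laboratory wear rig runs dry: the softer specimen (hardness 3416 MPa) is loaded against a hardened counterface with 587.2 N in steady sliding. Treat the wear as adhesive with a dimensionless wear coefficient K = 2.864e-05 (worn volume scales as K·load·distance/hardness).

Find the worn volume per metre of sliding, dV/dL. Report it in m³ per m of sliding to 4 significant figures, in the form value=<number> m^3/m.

value=4.923e-12 m^3/m

Intermediates are shown rounded; all working math holds full precision; a lone final rounding: 4 significant figures.
Hardness H = 3416 MPa = 3.416e+09 Pa.
SI base units throughout: W = 587.2 N, H = 3.416e+09 Pa, K = 2.864e-05.
Wear rate dV/dL = K·W/H — distance-free: 2.864e-05 · 587.2 / 3.416e+09 = 4.923e-12 m³/m.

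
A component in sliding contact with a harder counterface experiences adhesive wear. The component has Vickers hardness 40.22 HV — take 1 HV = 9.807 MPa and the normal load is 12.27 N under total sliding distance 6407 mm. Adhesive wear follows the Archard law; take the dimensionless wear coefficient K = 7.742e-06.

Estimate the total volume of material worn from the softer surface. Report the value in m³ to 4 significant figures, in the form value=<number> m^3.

value=1.543e-12 m^3

Intermediate values are displayed rounded — each operation keeps exact precision, and rounded once at the end, at four significant figures.
Convert: The distance L = 6407 mm = 6.407 m.
Convert: Hardness H = 40.22 HV × 9.807 MPa/HV = 394.4 MPa = 3.944e+08 Pa.
Restated in SI base units: W = 12.27 N, H = 3.944e+08 Pa, K = 7.742e-06.
Wear volume V = K·W·L/H = 7.742e-06 · 12.27 · 6.407 / 3.944e+08 = 1.543e-12 m³.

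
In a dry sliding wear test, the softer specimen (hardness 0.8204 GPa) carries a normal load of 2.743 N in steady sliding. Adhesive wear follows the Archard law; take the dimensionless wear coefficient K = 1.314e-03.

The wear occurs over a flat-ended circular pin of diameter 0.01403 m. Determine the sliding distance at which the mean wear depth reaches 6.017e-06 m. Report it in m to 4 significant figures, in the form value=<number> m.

All working math holds exact precision — shown intermediates are rounded; a lone final rounding: four significant figures.
Convert: Hardness H = 0.8204 GPa = 8.204e+08 Pa.
Convert: Contact area A = π·d²/4 = π·(0.01403 m)²/4 = 1.546e-04 m².
In SI base units, W = 2.743 N, H = 8.204e+08 Pa, K = 1.314e-03.
Permissible volume V_lim = h_lim·A = 6.017e-06 · 1.546e-04 = 9.302e-10 m³.
Sliding life L = V_lim·H/(K·W) = 9.302e-10 · 8.204e+08 / (1.314e-03 · 2.743) = 211.7 m.

value=211.7 m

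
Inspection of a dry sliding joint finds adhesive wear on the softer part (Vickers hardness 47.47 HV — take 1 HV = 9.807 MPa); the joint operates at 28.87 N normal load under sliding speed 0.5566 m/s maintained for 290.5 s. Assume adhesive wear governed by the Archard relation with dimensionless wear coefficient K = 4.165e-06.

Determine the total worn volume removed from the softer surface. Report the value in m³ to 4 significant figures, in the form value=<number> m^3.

value=4.176e-11 m^3

All working math maintains full float precision; intermediates are shown rounded; rounded just once, at four significant figures.
Convert: The distance L = v·t = 0.5566 m/s × 290.5 s = 161.7 m.
Convert: Hardness H = 47.47 HV × 9.807 MPa/HV = 465.5 MPa = 4.655e+08 Pa.
SI base units throughout: W = 28.87 N, H = 4.655e+08 Pa, K = 4.165e-06.
The Archard volume V = K·W·L/H = 4.165e-06 · 28.87 · 161.7 / 4.655e+08 = 4.176e-11 m³.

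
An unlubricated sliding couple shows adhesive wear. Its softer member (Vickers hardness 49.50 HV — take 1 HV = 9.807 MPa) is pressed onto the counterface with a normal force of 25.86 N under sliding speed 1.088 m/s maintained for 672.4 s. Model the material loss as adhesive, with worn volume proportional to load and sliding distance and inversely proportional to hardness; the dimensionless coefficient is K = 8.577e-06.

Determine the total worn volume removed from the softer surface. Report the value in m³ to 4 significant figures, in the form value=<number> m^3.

value=3.343e-10 m^3

All arithmetic holds full float precision; intermediates are displayed rounded; a single final rounding, at 4 significant digits.
Sliding distance L = v·t = 1.088 m/s × 672.4 s = 731.6 m.
Hardness H = 49.50 HV × 9.807 MPa/HV = 485.4 MPa = 4.854e+08 Pa.
Restated in SI base units: W = 25.86 N, H = 4.854e+08 Pa, K = 8.577e-06.
Worn volume V = K·W·L/H = 8.577e-06 · 25.86 · 731.6 / 4.854e+08 = 3.343e-10 m³.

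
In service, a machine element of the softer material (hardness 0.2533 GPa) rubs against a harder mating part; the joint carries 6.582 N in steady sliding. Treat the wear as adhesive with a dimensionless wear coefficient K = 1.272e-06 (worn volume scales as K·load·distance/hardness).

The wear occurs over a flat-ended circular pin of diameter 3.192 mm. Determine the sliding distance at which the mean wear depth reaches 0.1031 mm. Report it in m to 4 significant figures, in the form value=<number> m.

All arithmetic runs at full precision; intermediates are printed rounded — rounded once at the end: four significant digits.
Convert: Hardness H = 0.2533 GPa = 2.533e+08 Pa.
Convert: Pin diameter d = 3.192 mm = 0.003192 m. Contact area A = π·d²/4 = π·(0.003192 m)²/4 = 8.002e-06 m².
Convert: Depth limit h_lim = 0.1031 mm = 1.031e-04 m.
SI base units throughout: W = 6.582 N, H = 2.533e+08 Pa, K = 1.272e-06.
Wearable volume V_lim = h_lim·A = 1.031e-04 · 8.002e-06 = 8.250e-10 m³.
Life L = V_lim·H/(K·W) = 8.250e-10 · 2.533e+08 / (1.272e-06 · 6.582) = 2.496e+04 m.

value=2.496e+04 m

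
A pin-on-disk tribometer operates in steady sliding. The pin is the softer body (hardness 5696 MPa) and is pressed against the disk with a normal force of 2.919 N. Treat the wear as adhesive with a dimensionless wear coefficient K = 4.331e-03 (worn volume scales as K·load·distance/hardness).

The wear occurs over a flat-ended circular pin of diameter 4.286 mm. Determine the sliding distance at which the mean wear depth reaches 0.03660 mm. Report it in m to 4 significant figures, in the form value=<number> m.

value=237.9 m

Intermediate values are displayed rounded — all arithmetic carries exact precision; rounded once at the end to four significant figures.
Convert: Hardness H = 5696 MPa = 5.696e+09 Pa.
Convert: Pin diameter d = 4.286 mm = 0.004286 m. Contact area A = π·d²/4 = π·(0.004286 m)²/4 = 1.443e-05 m².
Convert: Depth limit h_lim = 0.03660 mm = 3.660e-05 m.
In SI base units, W = 2.919 N, H = 5.696e+09 Pa, K = 4.331e-03.
Volume at the limit: V_lim = h_lim·A = 3.660e-05 · 1.443e-05 = 5.281e-10 m³.
Sliding life L = V_lim·H/(K·W) = 5.281e-10 · 5.696e+09 / (4.331e-03 · 2.919) = 237.9 m.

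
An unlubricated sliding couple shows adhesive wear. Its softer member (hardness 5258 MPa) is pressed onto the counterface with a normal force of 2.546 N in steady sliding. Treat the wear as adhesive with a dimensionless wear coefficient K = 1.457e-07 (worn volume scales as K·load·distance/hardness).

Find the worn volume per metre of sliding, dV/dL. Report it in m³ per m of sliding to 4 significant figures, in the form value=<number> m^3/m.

Quoted intermediates are rounded, and the algebra keeps full precision; one final rounding to 4 significant digits.
Hardness H = 5258 MPa = 5.258e+09 Pa.
Working in SI base units: W = 2.546 N, H = 5.258e+09 Pa, K = 1.457e-07.
Rate of wear dV/dL = K·W/H (independent of L): 1.457e-07 · 2.546 / 5.258e+09 = 7.055e-17 m³/m.

value=7.055e-17 m^3/m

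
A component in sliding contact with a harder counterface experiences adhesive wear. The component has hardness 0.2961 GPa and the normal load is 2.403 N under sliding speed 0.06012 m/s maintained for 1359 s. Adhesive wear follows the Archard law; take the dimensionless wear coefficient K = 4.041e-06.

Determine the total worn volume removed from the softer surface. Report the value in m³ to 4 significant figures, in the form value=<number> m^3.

value=2.679e-12 m^3

The computation keeps exact precision; the intermediates appear rounded — a lone final rounding: 4 significant figures.
The distance L = v·t = 0.06012 m/s × 1359 s = 81.70 m.
Hardness H = 0.2961 GPa = 2.961e+08 Pa.
In SI base units: W = 2.403 N, H = 2.961e+08 Pa, K = 4.041e-06.
Volume removed: V = K·W·L/H = 4.041e-06 · 2.403 · 81.70 / 2.961e+08 = 2.679e-12 m³.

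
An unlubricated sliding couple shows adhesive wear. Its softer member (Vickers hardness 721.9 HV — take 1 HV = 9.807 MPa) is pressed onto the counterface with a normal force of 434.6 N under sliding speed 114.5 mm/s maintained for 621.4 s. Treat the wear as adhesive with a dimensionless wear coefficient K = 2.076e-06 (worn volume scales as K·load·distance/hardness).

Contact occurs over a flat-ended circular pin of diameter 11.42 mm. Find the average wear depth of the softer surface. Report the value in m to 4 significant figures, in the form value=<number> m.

All arithmetic holds full precision — the intermediates appear rounded — a single final rounding, at 4 significant digits.
Convert: Sliding speed v = 114.5 mm/s = 0.1145 m/s. Path length L = v·t = 0.1145 m/s × 621.4 s = 71.15 m.
Convert: Hardness H = 721.9 HV × 9.807 MPa/HV = 7080 MPa = 7.080e+09 Pa.
Convert: Pin diameter d = 11.42 mm = 0.01142 m. Contact area A = π·d²/4 = π·(0.01142 m)²/4 = 1.024e-04 m².
As SI base values: W = 434.6 N, H = 7.080e+09 Pa, K = 2.076e-06.
The Archard volume V = K·W·L/H = 2.076e-06 · 434.6 · 71.15 / 7.080e+09 = 9.067e-12 m³.
Mean depth h = V/A = 9.067e-12 / 1.024e-04 = 8.852e-08 m.

value=8.852e-08 m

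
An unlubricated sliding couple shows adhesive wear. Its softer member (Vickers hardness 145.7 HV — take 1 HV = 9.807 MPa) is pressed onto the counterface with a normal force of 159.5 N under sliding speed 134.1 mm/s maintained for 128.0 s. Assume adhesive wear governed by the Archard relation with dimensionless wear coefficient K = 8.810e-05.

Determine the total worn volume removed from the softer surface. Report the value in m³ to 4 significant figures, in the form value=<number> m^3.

Quoted intermediates are rounded. The computation runs at full float precision, and one last rounding to four significant digits.
Convert: Sliding speed v = 134.1 mm/s = 0.1341 m/s. Distance L = v·t = 0.1341 m/s × 128.0 s = 17.16 m.
Convert: Hardness H = 145.7 HV × 9.807 MPa/HV = 1429 MPa = 1.429e+09 Pa.
SI base units throughout: W = 159.5 N, H = 1.429e+09 Pa, K = 8.810e-05.
Wear volume V = K·W·L/H = 8.810e-05 · 159.5 · 17.16 / 1.429e+09 = 1.688e-10 m³.

value=1.688e-10 m^3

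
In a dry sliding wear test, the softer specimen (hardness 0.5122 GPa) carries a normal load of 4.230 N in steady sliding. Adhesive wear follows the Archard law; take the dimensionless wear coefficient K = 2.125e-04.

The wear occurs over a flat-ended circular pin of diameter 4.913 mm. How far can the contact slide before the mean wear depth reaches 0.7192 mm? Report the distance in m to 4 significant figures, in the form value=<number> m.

Intermediates are printed rounded, and all working math carries exact precision — rounded just once, at 4 significant figures.
Convert: Hardness H = 0.5122 GPa = 5.122e+08 Pa.
Convert: Pin diameter d = 4.913 mm = 0.004913 m. Contact area A = π·d²/4 = π·(0.004913 m)²/4 = 1.896e-05 m².
Convert: Depth limit h_lim = 0.7192 mm = 7.192e-04 m.
In SI base units, W = 4.230 N, H = 5.122e+08 Pa, K = 2.125e-04.
At the depth limit, V_lim = h_lim·A = 7.192e-04 · 1.896e-05 = 1.363e-08 m³.
So the life L = V_lim·H/(K·W) = 1.363e-08 · 5.122e+08 / (2.125e-04 · 4.230) = 7769 m.

value=7769 m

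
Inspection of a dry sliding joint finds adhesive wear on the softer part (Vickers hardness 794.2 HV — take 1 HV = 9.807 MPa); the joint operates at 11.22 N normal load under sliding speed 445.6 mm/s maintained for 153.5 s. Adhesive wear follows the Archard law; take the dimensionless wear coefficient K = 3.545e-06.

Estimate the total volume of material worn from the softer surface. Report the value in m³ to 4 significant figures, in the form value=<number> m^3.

value=3.493e-13 m^3

The intermediates are shown rounded — all working math holds exact precision. Rounded just once: 4 significant figures.
Sliding speed v = 445.6 mm/s = 0.4456 m/s. Distance covered L = v·t = 0.4456 m/s × 153.5 s = 68.40 m.
Hardness H = 794.2 HV × 9.807 MPa/HV = 7789 MPa = 7.789e+09 Pa.
In SI base units, W = 11.22 N, H = 7.789e+09 Pa, K = 3.545e-06.
The Archard volume V = K·W·L/H = 3.545e-06 · 11.22 · 68.40 / 7.789e+09 = 3.493e-13 m³.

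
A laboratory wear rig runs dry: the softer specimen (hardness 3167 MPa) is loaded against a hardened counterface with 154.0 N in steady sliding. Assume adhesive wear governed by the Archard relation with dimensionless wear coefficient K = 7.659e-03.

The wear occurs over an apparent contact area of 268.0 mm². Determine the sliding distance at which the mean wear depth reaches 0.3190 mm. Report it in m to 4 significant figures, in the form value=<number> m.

value=229.6 m

Intermediates are printed rounded, and the computation holds full float precision; rounded just once: 4 significant figures.
Hardness H = 3167 MPa = 3.167e+09 Pa.
Contact area A = 268.0 mm² = 2.680e-04 m².
Depth limit h_lim = 0.3190 mm = 3.190e-04 m.
In SI base units, W = 154.0 N, H = 3.167e+09 Pa, K = 7.659e-03.
Allowed volume V_lim = h_lim·A = 3.190e-04 · 2.680e-04 = 8.549e-08 m³.
Life L = V_lim·H/(K·W) = 8.549e-08 · 3.167e+09 / (7.659e-03 · 154.0) = 229.6 m.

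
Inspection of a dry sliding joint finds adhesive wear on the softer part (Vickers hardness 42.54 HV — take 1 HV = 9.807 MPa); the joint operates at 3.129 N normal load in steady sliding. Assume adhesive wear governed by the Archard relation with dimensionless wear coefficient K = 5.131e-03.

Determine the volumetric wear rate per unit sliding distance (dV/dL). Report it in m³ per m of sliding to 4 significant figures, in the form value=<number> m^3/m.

Printed values are rounded; each operation carries full float precision — a single final rounding, at four significant figures.
Hardness H = 42.54 HV × 9.807 MPa/HV = 417.2 MPa = 4.172e+08 Pa.
Collected in SI base units: W = 3.129 N, H = 4.172e+08 Pa, K = 5.131e-03.
Volumetric rate dV/dL = K·W/H, so: 5.131e-03 · 3.129 / 4.172e+08 = 3.848e-11 m³/m.

value=3.848e-11 m^3/m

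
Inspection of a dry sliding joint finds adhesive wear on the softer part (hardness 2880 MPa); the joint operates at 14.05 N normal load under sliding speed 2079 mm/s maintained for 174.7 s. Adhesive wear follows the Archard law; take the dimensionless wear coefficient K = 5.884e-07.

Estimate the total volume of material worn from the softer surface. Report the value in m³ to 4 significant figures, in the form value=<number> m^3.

value=1.043e-12 m^3

Intermediate values are displayed rounded — every step carries full precision, and a lone final rounding, at 4 significant digits.
Convert: Sliding speed v = 2079 mm/s = 2.079 m/s. Path length L = v·t = 2.079 m/s × 174.7 s = 363.2 m.
Convert: Hardness H = 2880 MPa = 2.880e+09 Pa.
As SI base values: W = 14.05 N, H = 2.880e+09 Pa, K = 5.884e-07.
Archard volume V = K·W·L/H = 5.884e-07 · 14.05 · 363.2 / 2.880e+09 = 1.043e-12 m³.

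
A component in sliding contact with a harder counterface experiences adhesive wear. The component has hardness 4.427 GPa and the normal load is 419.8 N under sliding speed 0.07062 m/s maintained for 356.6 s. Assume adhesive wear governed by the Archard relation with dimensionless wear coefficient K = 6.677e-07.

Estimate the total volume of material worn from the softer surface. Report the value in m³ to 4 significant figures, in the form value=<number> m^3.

Every step runs at full float precision, and intermediate values are displayed rounded; a lone final rounding: four significant figures.
Convert: The distance L = v·t = 0.07062 m/s × 356.6 s = 25.18 m.
Convert: Hardness H = 4.427 GPa = 4.427e+09 Pa.
In SI base units, W = 419.8 N, H = 4.427e+09 Pa, K = 6.677e-07.
The Archard volume V = K·W·L/H = 6.677e-07 · 419.8 · 25.18 / 4.427e+09 = 1.594e-12 m³.

value=1.594e-12 m^3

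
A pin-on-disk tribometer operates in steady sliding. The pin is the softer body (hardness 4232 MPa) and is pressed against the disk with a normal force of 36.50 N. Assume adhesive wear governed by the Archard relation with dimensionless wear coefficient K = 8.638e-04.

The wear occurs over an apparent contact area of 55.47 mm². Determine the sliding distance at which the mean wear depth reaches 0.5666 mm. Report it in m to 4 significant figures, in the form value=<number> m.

value=4219 m

All arithmetic carries full precision; intermediates are shown rounded, and one last rounding: four significant figures.
Hardness H = 4232 MPa = 4.232e+09 Pa.
Contact area A = 55.47 mm² = 5.547e-05 m².
Depth limit h_lim = 0.5666 mm = 5.666e-04 m.
SI base units throughout: W = 36.50 N, H = 4.232e+09 Pa, K = 8.638e-04.
Allowed volume V_lim = h_lim·A = 5.666e-04 · 5.547e-05 = 3.143e-08 m³.
So the life L = V_lim·H/(K·W) = 3.143e-08 · 4.232e+09 / (8.638e-04 · 36.50) = 4219 m.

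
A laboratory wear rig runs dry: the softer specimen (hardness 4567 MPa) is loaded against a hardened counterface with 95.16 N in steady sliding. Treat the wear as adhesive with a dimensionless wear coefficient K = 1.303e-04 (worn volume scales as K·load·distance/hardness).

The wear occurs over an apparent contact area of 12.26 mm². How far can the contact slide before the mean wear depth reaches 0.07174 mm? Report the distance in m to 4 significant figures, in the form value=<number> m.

value=324.0 m

Intermediates appear rounded, and each operation carries full precision, and a single final rounding to 4 significant digits.
Hardness H = 4567 MPa = 4.567e+09 Pa.
Contact area A = 12.26 mm² = 1.226e-05 m².
Depth limit h_lim = 0.07174 mm = 7.174e-05 m.
Expressed in SI base units: W = 95.16 N, H = 4.567e+09 Pa, K = 1.303e-04.
Allowed volume V_lim = h_lim·A = 7.174e-05 · 1.226e-05 = 8.795e-10 m³.
Thus life L = V_lim·H/(K·W) = 8.795e-10 · 4.567e+09 / (1.303e-04 · 95.16) = 324.0 m.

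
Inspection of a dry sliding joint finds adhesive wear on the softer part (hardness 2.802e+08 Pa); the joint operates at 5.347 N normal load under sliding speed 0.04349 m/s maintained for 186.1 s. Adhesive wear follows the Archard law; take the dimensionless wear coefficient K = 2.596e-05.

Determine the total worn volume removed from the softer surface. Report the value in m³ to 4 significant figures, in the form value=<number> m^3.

All working math holds exact precision; the intermediates appear rounded. Rounded once at the end to four significant digits.
Distance L = v·t = 0.04349 m/s × 186.1 s = 8.093 m.
As SI base values: W = 5.347 N, H = 2.802e+08 Pa, K = 2.596e-05.
Archard relation: V = K·W·L/H = 2.596e-05 · 5.347 · 8.093 / 2.802e+08 = 4.009e-12 m³.

value=4.009e-12 m^3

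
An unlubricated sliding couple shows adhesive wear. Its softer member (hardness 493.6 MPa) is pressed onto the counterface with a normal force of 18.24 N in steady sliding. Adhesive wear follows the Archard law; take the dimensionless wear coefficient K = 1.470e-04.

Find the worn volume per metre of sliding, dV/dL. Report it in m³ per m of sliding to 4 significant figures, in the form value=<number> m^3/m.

value=5.432e-12 m^3/m

Quoted intermediates are rounded, and all arithmetic carries full precision — a lone final rounding to four significant digits.
Convert: Hardness H = 493.6 MPa = 4.936e+08 Pa.
SI base units throughout: W = 18.24 N, H = 4.936e+08 Pa, K = 1.470e-04.
The wear rate dV/dL = K·W/H, per unit distance: 1.470e-04 · 18.24 / 4.936e+08 = 5.432e-12 m³/m.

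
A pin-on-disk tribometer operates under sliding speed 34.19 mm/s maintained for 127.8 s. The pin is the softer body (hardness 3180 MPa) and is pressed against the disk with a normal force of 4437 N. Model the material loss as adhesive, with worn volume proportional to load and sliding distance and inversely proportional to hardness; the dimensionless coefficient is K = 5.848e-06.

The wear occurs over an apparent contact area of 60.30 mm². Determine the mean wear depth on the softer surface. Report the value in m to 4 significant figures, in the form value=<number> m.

The computation carries full precision, and printed values are rounded — a single final rounding, at four significant digits.
Convert: Sliding speed v = 34.19 mm/s = 0.03419 m/s. Sliding distance L = v·t = 0.03419 m/s × 127.8 s = 4.369 m.
Convert: Hardness H = 3180 MPa = 3.180e+09 Pa.
Convert: Contact area A = 60.30 mm² = 6.030e-05 m².
SI base units throughout: W = 4437 N, H = 3.180e+09 Pa, K = 5.848e-06.
Archard relation: V = K·W·L/H = 5.848e-06 · 4437 · 4.369 / 3.180e+09 = 3.565e-11 m³.
Depth of wear h = V/A = 3.565e-11 / 6.030e-05 = 5.913e-07 m.

value=5.913e-07 m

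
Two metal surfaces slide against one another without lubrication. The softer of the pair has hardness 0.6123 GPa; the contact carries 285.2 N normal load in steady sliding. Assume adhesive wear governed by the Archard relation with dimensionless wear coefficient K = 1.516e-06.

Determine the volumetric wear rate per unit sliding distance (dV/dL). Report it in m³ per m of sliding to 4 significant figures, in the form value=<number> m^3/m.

value=7.061e-13 m^3/m

Printed values are rounded. Each operation maintains full float precision — one last rounding, at 4 significant digits.
Hardness H = 0.6123 GPa = 6.123e+08 Pa.
In SI base units, W = 285.2 N, H = 6.123e+08 Pa, K = 1.516e-06.
The wear rate dV/dL = K·W/H (no L dependence): 1.516e-06 · 285.2 / 6.123e+08 = 7.061e-13 m³/m.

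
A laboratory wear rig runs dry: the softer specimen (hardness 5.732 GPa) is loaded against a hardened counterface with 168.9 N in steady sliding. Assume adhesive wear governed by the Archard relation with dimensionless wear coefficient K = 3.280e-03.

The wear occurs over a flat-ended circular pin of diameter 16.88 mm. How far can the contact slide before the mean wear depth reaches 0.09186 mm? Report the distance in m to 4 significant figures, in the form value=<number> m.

Shown intermediates are rounded — the computation keeps full float precision — one final rounding to 4 significant figures.
Convert: Hardness H = 5.732 GPa = 5.732e+09 Pa.
Convert: Pin diameter d = 16.88 mm = 0.01688 m. Contact area A = π·d²/4 = π·(0.01688 m)²/4 = 2.238e-04 m².
Convert: Depth limit h_lim = 0.09186 mm = 9.186e-05 m.
Working in SI base units: W = 168.9 N, H = 5.732e+09 Pa, K = 3.280e-03.
At the depth limit, V_lim = h_lim·A = 9.186e-05 · 2.238e-04 = 2.056e-08 m³.
Life L = V_lim·H/(K·W) = 2.056e-08 · 5.732e+09 / (3.280e-03 · 168.9) = 212.7 m.

value=212.7 m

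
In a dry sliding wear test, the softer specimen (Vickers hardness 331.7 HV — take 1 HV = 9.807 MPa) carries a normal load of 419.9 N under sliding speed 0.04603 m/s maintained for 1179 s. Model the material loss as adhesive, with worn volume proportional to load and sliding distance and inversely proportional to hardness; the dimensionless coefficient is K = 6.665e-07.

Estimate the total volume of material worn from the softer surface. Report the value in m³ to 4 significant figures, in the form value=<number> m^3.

The computation keeps full precision. Intermediates are printed rounded — rounded just once to 4 significant figures.
Convert: The distance L = v·t = 0.04603 m/s × 1179 s = 54.27 m.
Convert: Hardness H = 331.7 HV × 9.807 MPa/HV = 3253 MPa = 3.253e+09 Pa.
In SI base units: W = 419.9 N, H = 3.253e+09 Pa, K = 6.665e-07.
By Archard's law, V = K·W·L/H = 6.665e-07 · 419.9 · 54.27 / 3.253e+09 = 4.669e-12 m³.

value=4.669e-12 m^3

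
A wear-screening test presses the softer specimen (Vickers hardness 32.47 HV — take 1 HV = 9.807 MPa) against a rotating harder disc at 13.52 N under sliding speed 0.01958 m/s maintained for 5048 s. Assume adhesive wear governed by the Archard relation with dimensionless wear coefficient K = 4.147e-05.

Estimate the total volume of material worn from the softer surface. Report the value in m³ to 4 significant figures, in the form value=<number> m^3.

value=1.740e-10 m^3

The intermediates appear rounded, and the computation carries full precision, and rounded once at the end: four significant digits.
Convert: The distance L = v·t = 0.01958 m/s × 5048 s = 98.84 m.
Convert: Hardness H = 32.47 HV × 9.807 MPa/HV = 318.4 MPa = 3.184e+08 Pa.
Working in SI base units: W = 13.52 N, H = 3.184e+08 Pa, K = 4.147e-05.
The Archard volume V = K·W·L/H = 4.147e-05 · 13.52 · 98.84 / 3.184e+08 = 1.740e-10 m³.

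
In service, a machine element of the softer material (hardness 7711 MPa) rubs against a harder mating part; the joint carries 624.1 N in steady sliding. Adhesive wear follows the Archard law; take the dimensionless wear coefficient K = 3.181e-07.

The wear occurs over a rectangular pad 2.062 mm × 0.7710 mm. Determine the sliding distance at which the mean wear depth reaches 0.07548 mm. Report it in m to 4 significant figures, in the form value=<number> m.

value=4661 m

Printed values are rounded — all arithmetic holds full float precision, and a single final rounding to four significant figures.
Convert: Hardness H = 7711 MPa = 7.711e+09 Pa.
Convert: Pad sides 2.062 mm × 0.7710 mm = 2.062e-03 m × 7.710e-04 m. Contact area A = 2.062e-03 m × 7.710e-04 m = 1.590e-06 m².
Convert: Depth limit h_lim = 0.07548 mm = 7.548e-05 m.
In SI base units: W = 624.1 N, H = 7.711e+09 Pa, K = 3.181e-07.
At the depth limit, V_lim = h_lim·A = 7.548e-05 · 1.590e-06 = 1.200e-10 m³.
Life L = V_lim·H/(K·W) = 1.200e-10 · 7.711e+09 / (3.181e-07 · 624.1) = 4661 m.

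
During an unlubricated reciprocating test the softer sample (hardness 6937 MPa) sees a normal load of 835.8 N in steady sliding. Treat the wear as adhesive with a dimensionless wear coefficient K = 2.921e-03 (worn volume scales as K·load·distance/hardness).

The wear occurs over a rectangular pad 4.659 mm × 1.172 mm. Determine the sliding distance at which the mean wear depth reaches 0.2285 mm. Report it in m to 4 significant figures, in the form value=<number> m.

value=3.545 m

Shown intermediates are rounded; the computation carries full precision — rounded once at the end, at 4 significant digits.
Hardness H = 6937 MPa = 6.937e+09 Pa.
Pad sides 4.659 mm × 1.172 mm = 0.004659 m × 0.001172 m. Contact area A = 0.004659 m × 0.001172 m = 5.460e-06 m².
Depth limit h_lim = 0.2285 mm = 2.285e-04 m.
In SI base units, W = 835.8 N, H = 6.937e+09 Pa, K = 2.921e-03.
Volume at the limit: V_lim = h_lim·A = 2.285e-04 · 5.460e-06 = 1.248e-09 m³.
Life L = V_lim·H/(K·W) = 1.248e-09 · 6.937e+09 / (2.921e-03 · 835.8) = 3.545 m.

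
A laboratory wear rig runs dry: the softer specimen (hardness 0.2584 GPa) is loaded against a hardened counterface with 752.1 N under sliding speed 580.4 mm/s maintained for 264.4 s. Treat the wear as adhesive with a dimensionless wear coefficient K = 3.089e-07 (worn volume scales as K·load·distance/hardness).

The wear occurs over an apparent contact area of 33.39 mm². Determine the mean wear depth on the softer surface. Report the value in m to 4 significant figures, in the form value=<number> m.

Every step keeps exact precision — shown intermediates are rounded; rounded just once to four significant figures.
Convert: Sliding speed v = 580.4 mm/s = 0.5804 m/s. Sliding distance L = v·t = 0.5804 m/s × 264.4 s = 153.5 m.
Convert: Hardness H = 0.2584 GPa = 2.584e+08 Pa.
Convert: Contact area A = 33.39 mm² = 3.339e-05 m².
In SI base units, W = 752.1 N, H = 2.584e+08 Pa, K = 3.089e-07.
The Archard volume V = K·W·L/H = 3.089e-07 · 752.1 · 153.5 / 2.584e+08 = 1.380e-10 m³.
Depth h = V/A = 1.380e-10 / 3.339e-05 = 4.132e-06 m.

value=4.132e-06 m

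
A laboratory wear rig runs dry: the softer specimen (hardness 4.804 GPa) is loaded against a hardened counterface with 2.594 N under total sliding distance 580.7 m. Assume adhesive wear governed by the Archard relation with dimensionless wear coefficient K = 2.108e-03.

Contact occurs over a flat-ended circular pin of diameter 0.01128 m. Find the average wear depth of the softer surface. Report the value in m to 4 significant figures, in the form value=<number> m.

Intermediates appear rounded, and every step holds full precision; one last rounding, at four significant figures.
Convert: Hardness H = 4.804 GPa = 4.804e+09 Pa.
Convert: Contact area A = π·d²/4 = π·(0.01128 m)²/4 = 9.993e-05 m².
Working in SI base units: W = 2.594 N, H = 4.804e+09 Pa, K = 2.108e-03.
By Archard's law, V = K·W·L/H = 2.108e-03 · 2.594 · 580.7 / 4.804e+09 = 6.610e-10 m³.
Depth h = V/A = 6.610e-10 / 9.993e-05 = 6.614e-06 m.

value=6.614e-06 m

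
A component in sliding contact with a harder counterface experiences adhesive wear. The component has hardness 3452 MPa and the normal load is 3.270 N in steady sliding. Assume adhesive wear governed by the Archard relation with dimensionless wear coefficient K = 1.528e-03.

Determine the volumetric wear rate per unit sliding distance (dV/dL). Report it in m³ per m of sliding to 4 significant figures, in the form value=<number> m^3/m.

value=1.447e-12 m^3/m

The intermediates are printed rounded. The computation carries full precision; one last rounding to four significant figures.
Convert: Hardness H = 3452 MPa = 3.452e+09 Pa.
Restated in SI base units: W = 3.270 N, H = 3.452e+09 Pa, K = 1.528e-03.
The wear rate dV/dL = K·W/H (no L dependence): 1.528e-03 · 3.270 / 3.452e+09 = 1.447e-12 m³/m.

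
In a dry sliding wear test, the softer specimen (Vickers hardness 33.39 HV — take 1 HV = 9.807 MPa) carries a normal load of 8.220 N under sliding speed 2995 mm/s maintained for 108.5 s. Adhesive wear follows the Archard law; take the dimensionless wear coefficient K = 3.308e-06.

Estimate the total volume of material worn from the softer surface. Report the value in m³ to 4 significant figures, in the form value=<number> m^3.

The computation runs at full precision. Intermediate values are displayed rounded; a lone final rounding: 4 significant figures.
Sliding speed v = 2995 mm/s = 2.995 m/s. Distance covered L = v·t = 2.995 m/s × 108.5 s = 325.0 m.
Hardness H = 33.39 HV × 9.807 MPa/HV = 327.5 MPa = 3.275e+08 Pa.
Working in SI base units: W = 8.220 N, H = 3.275e+08 Pa, K = 3.308e-06.
Wear volume V = K·W·L/H = 3.308e-06 · 8.220 · 325.0 / 3.275e+08 = 2.698e-11 m³.

value=2.698e-11 m^3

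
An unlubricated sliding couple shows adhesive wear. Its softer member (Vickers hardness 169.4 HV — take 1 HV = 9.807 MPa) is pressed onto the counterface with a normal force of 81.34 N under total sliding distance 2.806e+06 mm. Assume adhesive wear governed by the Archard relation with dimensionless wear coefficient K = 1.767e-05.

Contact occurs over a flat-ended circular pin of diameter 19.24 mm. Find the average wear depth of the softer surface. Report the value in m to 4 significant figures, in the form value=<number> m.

value=8.350e-06 m

All working math carries full precision. Intermediate values are printed rounded — a single final rounding, at four significant figures.
Sliding distance L = 2.806e+06 mm = 2806 m.
Hardness H = 169.4 HV × 9.807 MPa/HV = 1661 MPa = 1.661e+09 Pa.
Pin diameter d = 19.24 mm = 0.01924 m. Contact area A = π·d²/4 = π·(0.01924 m)²/4 = 2.907e-04 m².
Restated in SI base units: W = 81.34 N, H = 1.661e+09 Pa, K = 1.767e-05.
The Archard volume V = K·W·L/H = 1.767e-05 · 81.34 · 2806 / 1.661e+09 = 2.428e-09 m³.
Wear depth h = V/A = 2.428e-09 / 2.907e-04 = 8.350e-06 m.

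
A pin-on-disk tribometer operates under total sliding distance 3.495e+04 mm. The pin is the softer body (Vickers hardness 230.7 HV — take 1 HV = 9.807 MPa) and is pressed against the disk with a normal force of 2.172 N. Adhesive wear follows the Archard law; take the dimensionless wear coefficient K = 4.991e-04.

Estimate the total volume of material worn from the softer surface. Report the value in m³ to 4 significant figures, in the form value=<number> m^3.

value=1.675e-11 m^3

Displayed values are rounded — all working math keeps exact precision; one final rounding to 4 significant figures.
Distance L = 3.495e+04 mm = 34.95 m.
Hardness H = 230.7 HV × 9.807 MPa/HV = 2262 MPa = 2.262e+09 Pa.
SI base units throughout: W = 2.172 N, H = 2.262e+09 Pa, K = 4.991e-04.
Archard relation: V = K·W·L/H = 4.991e-04 · 2.172 · 34.95 / 2.262e+09 = 1.675e-11 m³.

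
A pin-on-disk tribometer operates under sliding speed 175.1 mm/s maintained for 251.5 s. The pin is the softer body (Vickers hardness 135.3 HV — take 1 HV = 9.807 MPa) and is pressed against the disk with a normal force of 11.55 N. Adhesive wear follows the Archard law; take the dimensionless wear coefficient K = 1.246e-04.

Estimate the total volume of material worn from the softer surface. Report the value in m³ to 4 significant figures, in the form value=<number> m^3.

The intermediates are printed rounded. All arithmetic holds full float precision — one final rounding to four significant figures.
Sliding speed v = 175.1 mm/s = 0.1751 m/s. Sliding distance L = v·t = 0.1751 m/s × 251.5 s = 44.04 m.
Hardness H = 135.3 HV × 9.807 MPa/HV = 1327 MPa = 1.327e+09 Pa.
In SI base units, W = 11.55 N, H = 1.327e+09 Pa, K = 1.246e-04.
Volume removed: V = K·W·L/H = 1.246e-04 · 11.55 · 44.04 / 1.327e+09 = 4.776e-11 m³.

value=4.776e-11 m^3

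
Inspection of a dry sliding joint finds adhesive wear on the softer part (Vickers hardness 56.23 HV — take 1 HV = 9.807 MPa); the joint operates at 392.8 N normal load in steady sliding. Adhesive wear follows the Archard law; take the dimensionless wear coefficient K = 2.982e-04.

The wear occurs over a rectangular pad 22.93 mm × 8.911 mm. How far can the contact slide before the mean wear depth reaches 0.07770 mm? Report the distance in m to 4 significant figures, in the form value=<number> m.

value=74.74 m

All working math holds exact precision, and the intermediates are shown rounded. Rounded just once, at 4 significant figures.
Convert: Hardness H = 56.23 HV × 9.807 MPa/HV = 551.4 MPa = 5.514e+08 Pa.
Convert: Pad sides 22.93 mm × 8.911 mm = 0.02293 m × 0.008911 m. Contact area A = 0.02293 m × 0.008911 m = 2.043e-04 m².
Convert: Depth limit h_lim = 0.07770 mm = 7.770e-05 m.
In SI base units: W = 392.8 N, H = 5.514e+08 Pa, K = 2.982e-04.
Volume at the limit: V_lim = h_lim·A = 7.770e-05 · 2.043e-04 = 1.588e-08 m³.
Inverting, life L = V_lim·H/(K·W) = 1.588e-08 · 5.514e+08 / (2.982e-04 · 392.8) = 74.74 m.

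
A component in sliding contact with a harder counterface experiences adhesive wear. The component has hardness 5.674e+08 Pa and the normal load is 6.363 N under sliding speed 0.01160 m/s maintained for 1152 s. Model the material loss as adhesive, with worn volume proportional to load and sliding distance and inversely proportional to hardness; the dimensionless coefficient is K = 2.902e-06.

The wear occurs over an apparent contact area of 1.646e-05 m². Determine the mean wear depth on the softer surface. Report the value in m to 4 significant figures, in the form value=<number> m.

value=2.642e-08 m

Quoted intermediates are rounded. All arithmetic runs at full float precision; one last rounding to 4 significant digits.
Total distance L = v·t = 0.01160 m/s × 1152 s = 13.36 m.
Expressed in SI base units: W = 6.363 N, H = 5.674e+08 Pa, K = 2.902e-06.
Worn volume V = K·W·L/H = 2.902e-06 · 6.363 · 13.36 / 5.674e+08 = 4.349e-13 m³.
Average depth h = V/A = 4.349e-13 / 1.646e-05 = 2.642e-08 m.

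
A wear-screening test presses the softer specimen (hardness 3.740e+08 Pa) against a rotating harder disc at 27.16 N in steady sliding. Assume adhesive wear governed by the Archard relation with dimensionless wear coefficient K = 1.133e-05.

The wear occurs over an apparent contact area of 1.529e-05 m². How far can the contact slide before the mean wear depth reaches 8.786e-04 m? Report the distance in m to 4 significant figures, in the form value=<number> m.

Intermediates are shown rounded. Every step maintains full precision, and one last rounding to 4 significant digits.
Working in SI base units: W = 27.16 N, H = 3.740e+08 Pa, K = 1.133e-05.
At the depth limit, V_lim = h_lim·A = 8.786e-04 · 1.529e-05 = 1.343e-08 m³.
Life L = V_lim·H/(K·W) = 1.343e-08 · 3.740e+08 / (1.133e-05 · 27.16) = 1.633e+04 m.

value=1.633e+04 m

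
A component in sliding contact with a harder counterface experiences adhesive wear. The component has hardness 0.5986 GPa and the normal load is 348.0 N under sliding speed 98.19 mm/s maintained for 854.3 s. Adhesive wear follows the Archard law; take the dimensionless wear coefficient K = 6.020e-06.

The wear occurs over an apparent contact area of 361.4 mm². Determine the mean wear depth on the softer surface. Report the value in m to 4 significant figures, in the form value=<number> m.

value=8.123e-07 m

All working math runs at full float precision. Intermediates are displayed rounded; rounded just once to four significant figures.
Sliding speed v = 98.19 mm/s = 0.09819 m/s. Sliding distance L = v·t = 0.09819 m/s × 854.3 s = 83.88 m.
Hardness H = 0.5986 GPa = 5.986e+08 Pa.
Contact area A = 361.4 mm² = 3.614e-04 m².
In SI base units, W = 348.0 N, H = 5.986e+08 Pa, K = 6.020e-06.
The Archard volume V = K·W·L/H = 6.020e-06 · 348.0 · 83.88 / 5.986e+08 = 2.936e-10 m³.
Mean depth h = V/A = 2.936e-10 / 3.614e-04 = 8.123e-07 m.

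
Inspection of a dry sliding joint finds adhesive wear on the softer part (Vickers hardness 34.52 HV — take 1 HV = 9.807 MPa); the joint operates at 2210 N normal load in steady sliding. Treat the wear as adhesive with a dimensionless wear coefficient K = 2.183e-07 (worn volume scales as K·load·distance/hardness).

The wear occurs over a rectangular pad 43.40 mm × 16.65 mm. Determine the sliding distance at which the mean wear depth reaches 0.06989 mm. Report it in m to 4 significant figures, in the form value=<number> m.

value=3.544e+04 m

Each operation maintains full float precision. Printed values are rounded; a single final rounding: 4 significant figures.
Hardness H = 34.52 HV × 9.807 MPa/HV = 338.5 MPa = 3.385e+08 Pa.
Pad sides 43.40 mm × 16.65 mm = 0.04340 m × 0.01665 m. Contact area A = 0.04340 m × 0.01665 m = 7.226e-04 m².
Depth limit h_lim = 0.06989 mm = 6.989e-05 m.
Expressed in SI base units: W = 2210 N, H = 3.385e+08 Pa, K = 2.183e-07.
Limit volume V_lim = h_lim·A = 6.989e-05 · 7.226e-04 = 5.050e-08 m³.
Life L = V_lim·H/(K·W) = 5.050e-08 · 3.385e+08 / (2.183e-07 · 2210) = 3.544e+04 m.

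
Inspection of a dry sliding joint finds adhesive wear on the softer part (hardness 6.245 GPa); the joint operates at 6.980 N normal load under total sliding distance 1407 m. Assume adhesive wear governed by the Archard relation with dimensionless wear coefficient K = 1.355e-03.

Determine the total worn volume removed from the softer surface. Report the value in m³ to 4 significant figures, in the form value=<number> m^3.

value=2.131e-09 m^3

Each operation runs at full precision — intermediates are printed rounded, and one last rounding, at 4 significant figures.
Convert: Hardness H = 6.245 GPa = 6.245e+09 Pa.
SI base units throughout: W = 6.980 N, H = 6.245e+09 Pa, K = 1.355e-03.
Wear volume V = K·W·L/H = 1.355e-03 · 6.980 · 1407 / 6.245e+09 = 2.131e-09 m³.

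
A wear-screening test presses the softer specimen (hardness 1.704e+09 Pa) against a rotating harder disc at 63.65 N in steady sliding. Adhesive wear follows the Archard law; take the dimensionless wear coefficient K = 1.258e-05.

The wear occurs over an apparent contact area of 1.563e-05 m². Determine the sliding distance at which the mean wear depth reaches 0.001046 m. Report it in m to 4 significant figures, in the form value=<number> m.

Every step keeps full precision. Intermediate values are displayed rounded. Rounded once at the end, at four significant digits.
Collected in SI base units: W = 63.65 N, H = 1.704e+09 Pa, K = 1.258e-05.
Volume at the limit: V_lim = h_lim·A = 0.001046 · 1.563e-05 = 1.635e-08 m³.
Inverting, life L = V_lim·H/(K·W) = 1.635e-08 · 1.704e+09 / (1.258e-05 · 63.65) = 3.479e+04 m.

value=3.479e+04 m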